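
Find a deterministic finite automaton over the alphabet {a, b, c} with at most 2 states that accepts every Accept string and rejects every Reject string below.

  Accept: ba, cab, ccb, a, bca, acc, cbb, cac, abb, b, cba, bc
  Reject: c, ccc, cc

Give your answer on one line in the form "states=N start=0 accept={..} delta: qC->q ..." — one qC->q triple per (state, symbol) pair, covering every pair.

states=2 start=0 accept={1} delta: 0a->1 0b->1 0c->0 1a->1 1b->1 1c->1

State merging on the prefix tree: take the shortest (then alphabetical) example prefix whose next move is undefined and point that move at state 0, else 1, else 2, ...; a target is out if some Accept/Reject pair would then sit in one state with the same input left (inseparable). If every existing state is out, open a new one.
a: 0a undefined. 0a->0: no, acc/cc meet in 0 with "cc" left. Open state 1: 0a->1.
b: 0b undefined. 0b->0: no, bc/c meet in 0 with "c" left. 0b->1: ok.
c: 0c undefined. 0c->0: ok.
ab: 1b undefined. 1b->0: no, cab/c meet in 0. 1b->1: ok.
ac: 1c undefined. 1c->0: no, acc/c meet in 0. 1c->1: ok.
ba: 1a undefined. 1a->0: no, ba/c meet in 0. 1a->1: ok.
All examples now run through 2 states with every (state, symbol) defined. Accept strings end in {1}, Reject strings end in {0}; accept={1}.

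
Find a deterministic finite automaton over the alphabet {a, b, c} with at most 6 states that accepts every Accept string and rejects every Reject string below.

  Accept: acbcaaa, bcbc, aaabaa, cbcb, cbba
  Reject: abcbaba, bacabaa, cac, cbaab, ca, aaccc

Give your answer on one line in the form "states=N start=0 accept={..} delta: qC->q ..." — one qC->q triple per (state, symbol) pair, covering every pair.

states=3 start=0 accept={0} delta: 0a->0 0b->0 0c->1 1a->1 1b->2 1c->1 2a->1 2b->0 2c->0

Grow the machine one transition at a time. Run the examples from 0; the earliest place one falls off (shortest prefix, ties alphabetical) gets sent to the lowest-numbered state that keeps every Accept/Reject pair distinguishable — a pair clashes when both reach the same state with identical unread suffix — and to a fresh state only if none does.
a: 0a undefined. 0a->0: ok.
b: 0b undefined. 0b->0: ok.
c: 0c undefined. 0c->0: no, acbcaaa/abcbaba meet in 0. Open state 1: 0c->1.
ca: 1a undefined. 1a->0: no, aaabaa/bacabaa meet in 0. 1a->1: ok.
cb: 1b undefined. 1b->0: no, acbcaaa/ca meet in 1. 1b->1: no, bcbc/cac meet in 1 with "c" left. Open state 2: 1b->2.
cac: 1c undefined. 1c->0: no, aaabaa/cac meet in 0. 1c->1: ok.
cba: 2a undefined. 2a->0: no, aaabaa/abcbaba meet in 0. 2a->1: ok.
cbb: 2b undefined. 2b->0: ok.
cbc: 2c undefined. 2c->0: ok.
All examples now run through 3 states with every (state, symbol) defined. Accept strings end in {0}, Reject strings end in {1,2}; accept={0}.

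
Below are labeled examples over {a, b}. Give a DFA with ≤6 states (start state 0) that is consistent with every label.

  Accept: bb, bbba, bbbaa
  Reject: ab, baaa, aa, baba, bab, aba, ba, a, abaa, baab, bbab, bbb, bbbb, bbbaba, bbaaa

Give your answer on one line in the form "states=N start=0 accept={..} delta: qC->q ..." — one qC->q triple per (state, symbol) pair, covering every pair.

states=5 start=0 accept={2,4} delta: 0a->0 0b->1 1a->0 1b->2 2a->0 2b->3 3a->4 3b->0 4a->2 4b->0

Grow the machine one transition at a time. Run the examples from 0; the earliest place one falls off (shortest prefix, ties alphabetical) gets sent to the lowest-numbered state that keeps every Accept/Reject pair distinguishable — a pair clashes when both reach the same state with identical unread suffix — and to a fresh state only if none does.
a: 0a undefined. 0a->0: ok.
b: 0b undefined. 0b->0: no, bb/ab meet in 0. Open state 1: 0b->1.
ba: 1a undefined. 1a->0: ok.
bb: 1b undefined. 1b->0: no, bb/baaa meet in 0. 1b->1: no, bb/ab meet in 1. Open state 2: 1b->2.
bba: 2a undefined. 2a->0: ok.
bbb: 2b undefined. 2b->0: no, bbba/baaa meet in 0. 2b->1: no, bb/bbbb meet in 2. 2b->2: no, bb/bbb meet in 2. Open state 3: 2b->3.
bbba: 3a undefined. 3a->0: no, bbba/baaa meet in 0. 3a->1: no, bbba/ab meet in 1. 3a->2: no, bb/bbbaba meet in 2. 3a->3: no, bbba/bbb meet in 3. Open state 4: 3a->4.
bbbb: 3b undefined. 3b->0: ok.
bbbaa: 4a undefined. 4a->0: no, bbbaa/baaa meet in 0. 4a->1: no, bbbaa/ab meet in 1. 4a->2: ok.
bbbab: 4b undefined. 4b->0: ok.
All examples now run through 5 states with every (state, symbol) defined. Accept strings end in {2,4}, Reject strings end in {0,1,3}; accept={2,4}.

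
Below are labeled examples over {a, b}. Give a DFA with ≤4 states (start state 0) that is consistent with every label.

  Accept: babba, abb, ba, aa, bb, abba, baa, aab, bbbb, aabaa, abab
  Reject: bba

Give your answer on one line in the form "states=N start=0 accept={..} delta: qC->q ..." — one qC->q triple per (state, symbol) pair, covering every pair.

states=3 start=0 accept={1,2} delta: 0a->1 0b->1 1a->1 1b->2 2a->0 2b->1

State merging on the prefix tree: take the shortest (then alphabetical) example prefix whose next move is undefined and point that move at state 0, else 1, else 2, ...; a target is out if some Accept/Reject pair would then sit in one state with the same input left (inseparable). If every existing state is out, open a new one.
a: 0a undefined. 0a->0: no, abba/bba meet in 0 with "bba" left. Open state 1: 0a->1.
b: 0b undefined. 0b->0: no, ba/bba meet in 1. 0b->1: ok.
aa: 1a undefined. 1a->0: no, babba/bba meet in 1 with "ba" left. 1a->1: ok.
ab: 1b undefined. 1b->0: no, babba/bba meet in 1. 1b->1: no, babba/bba meet in 1. Open state 2: 1b->2.
aba: 2a undefined. 2a->0: ok.
abb: 2b undefined. 2b->0: no, abb/bba meet in 0. 2b->1: ok.
All examples now run through 3 states with every (state, symbol) defined. Accept strings end in {1,2}, Reject strings end in {0}; accept={1,2}.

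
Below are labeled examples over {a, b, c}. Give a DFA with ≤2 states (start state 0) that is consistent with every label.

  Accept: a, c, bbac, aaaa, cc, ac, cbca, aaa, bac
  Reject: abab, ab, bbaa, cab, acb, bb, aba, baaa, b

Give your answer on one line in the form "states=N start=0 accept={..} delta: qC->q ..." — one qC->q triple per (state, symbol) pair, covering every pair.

states=2 start=0 accept={0} delta: 0a->0 0b->1 0c->0 1a->1 1b->1 1c->0

Grow the machine one transition at a time. Run the examples from 0; the earliest place one falls off (shortest prefix, ties alphabetical) gets sent to the lowest-numbered state that keeps every Accept/Reject pair distinguishable — a pair clashes when both reach the same state with identical unread suffix — and to a fresh state only if none does.
a: 0a undefined. 0a->0: ok.
b: 0b undefined. 0b->0: no, a/abab meet in 0. Open state 1: 0b->1.
c: 0c undefined. 0c->0: ok.
ba: 1a undefined. 1a->0: no, a/aba meet in 0. 1a->1: ok.
bb: 1b undefined. 1b->0: no, a/abab meet in 0. 1b->1: ok.
bac: 1c undefined. 1c->0: ok.
All examples now run through 2 states with every (state, symbol) defined. Accept strings end in {0}, Reject strings end in {1}; accept={0}.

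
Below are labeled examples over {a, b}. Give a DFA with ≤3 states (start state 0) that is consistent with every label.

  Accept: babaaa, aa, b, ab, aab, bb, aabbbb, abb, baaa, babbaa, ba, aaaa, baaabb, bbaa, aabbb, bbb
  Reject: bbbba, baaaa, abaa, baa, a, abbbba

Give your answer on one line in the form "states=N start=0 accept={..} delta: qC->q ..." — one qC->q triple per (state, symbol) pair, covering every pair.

states=3 start=0 accept={0,2} delta: 0a->1 0b->2 1a->0 1b->2 2a->0 2b->0

State merging on the prefix tree: take the shortest (then alphabetical) example prefix whose next move is undefined and point that move at state 0, else 1, else 2, ...; a target is out if some Accept/Reject pair would then sit in one state with the same input left (inseparable). If every existing state is out, open a new one.
a: 0a undefined. 0a->0: no, aa/a meet in 0. Open state 1: 0a->1.
b: 0b undefined. 0b->0: no, aa/baa meet in 1 with "a" left. 0b->1: no, b/a meet in 1. Open state 2: 0b->2.
aa: 1a undefined. 1a->0: ok.
ab: 1b undefined. 1b->0: no, aa/abaa meet in 0. 1b->1: no, aa/abbbba meet in 0. 1b->2: ok.
ba: 2a undefined. 2a->0: ok.
bb: 2b undefined. 2b->0: ok.
All examples now run through 3 states with every (state, symbol) defined. Accept strings end in {0,2}, Reject strings end in {1}; accept={0,2}.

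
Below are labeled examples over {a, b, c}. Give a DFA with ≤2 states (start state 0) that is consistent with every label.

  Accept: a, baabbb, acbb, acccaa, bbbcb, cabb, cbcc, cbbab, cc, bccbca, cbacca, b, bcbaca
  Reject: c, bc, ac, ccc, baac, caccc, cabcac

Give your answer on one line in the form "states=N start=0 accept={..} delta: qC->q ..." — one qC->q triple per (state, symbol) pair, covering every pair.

State merging on the prefix tree: take the shortest (then alphabetical) example prefix whose next move is undefined and point that move at state 0, else 1, else 2, ...; a target is out if some Accept/Reject pair would then sit in one state with the same input left (inseparable). If every existing state is out, open a new one.
a: 0a undefined. 0a->0: ok.
b: 0b undefined. 0b->0: ok.
c: 0c undefined. 0c->0: no, a/c meet in 0. Open state 1: 0c->1.
ca: 1a undefined. 1a->0: ok.
cb: 1b undefined. 1b->0: ok.
cc: 1c undefined. 1c->0: ok.
All examples now run through 2 states with every (state, symbol) defined. Accept strings end in {0}, Reject strings end in {1}; accept={0}.

states=2 start=0 accept={0} delta: 0a->0 0b->0 0c->1 1a->0 1b->0 1c->0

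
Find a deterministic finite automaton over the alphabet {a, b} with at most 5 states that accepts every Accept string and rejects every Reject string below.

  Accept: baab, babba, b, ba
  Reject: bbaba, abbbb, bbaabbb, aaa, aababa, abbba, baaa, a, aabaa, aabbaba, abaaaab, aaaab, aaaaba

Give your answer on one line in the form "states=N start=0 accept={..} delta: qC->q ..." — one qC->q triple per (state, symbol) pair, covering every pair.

Fold the examples into a partial DFA from state 0: repeatedly fix the first undefined (state, symbol) met by the shortest-then-alphabetical prefix, trying targets in increasing order and rejecting any under which an Accept and a Reject string meet in one state with the same remainder; add a state when all current targets are rejected. Accepting states are where Accept strings end.
a: 0a undefined. 0a->0: no, b/aaaab meet in 0 with "b" left. Open state 1: 0a->1.
b: 0b undefined. 0b->0: no, ba/a meet in 1. 0b->1: no, b/a meet in 1. Open state 2: 0b->2.
aa: 1a undefined. 1a->0: no, b/aaaab meet in 2. 1a->1: ok.
ab: 1b undefined. 1b->0: ok.
ba: 2a undefined. 2a->0: no, baab/aabbaba meet in 0. 2a->1: no, baab/abaaaab meet in 0. 2a->2: no, b/baaa meet in 2. Open state 3: 2a->3.
bb: 2b undefined. 2b->0: no, b/abbbb meet in 2. 2b->1: ok.
baa: 3a undefined. 3a->0: ok.
bab: 3b undefined. 3b->0: ok.
All examples now run through 4 states with every (state, symbol) defined. Accept strings end in {2,3}, Reject strings end in {0,1}; accept={2,3}.

states=4 start=0 accept={2,3} delta: 0a->1 0b->2 1a->1 1b->0 2a->3 2b->1 3a->0 3b->0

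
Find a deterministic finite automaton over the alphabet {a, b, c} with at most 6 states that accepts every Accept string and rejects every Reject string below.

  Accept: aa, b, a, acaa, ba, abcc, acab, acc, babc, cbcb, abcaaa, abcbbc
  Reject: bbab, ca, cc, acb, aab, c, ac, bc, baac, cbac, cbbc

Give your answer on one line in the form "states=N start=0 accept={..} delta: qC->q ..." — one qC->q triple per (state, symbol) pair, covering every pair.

Grow the machine one transition at a time. Run the examples from 0; the earliest place one falls off (shortest prefix, ties alphabetical) gets sent to the lowest-numbered state that keeps every Accept/Reject pair distinguishable — a pair clashes when both reach the same state with identical unread suffix — and to a fresh state only if none does.
a: 0a undefined. 0a->0: no, b/aab meet in 0 with "b" left. Open state 1: 0a->1.
b: 0b undefined. 0b->0: ok.
c: 0c undefined. 0c->0: no, b/cc meet in 0. 0c->1: no, aa/ca meet in 1 with "a" left. Open state 2: 0c->2.
aa: 1a undefined. 1a->0: no, aa/aab meet in 0. 1a->1: ok.
ab: 1b undefined. 1b->0: no, b/bbab meet in 0. 1b->1: no, aa/bbab meet in 1. 1b->2: no, babc/cc meet in 2 with "c" left. Open state 3: 1b->3.
ac: 1c undefined. 1c->0: no, b/acb meet in 0. 1c->1: no, aa/ac meet in 1. 1c->2: no, acc/cc meet in 2 with "c" left. 1c->3: ok.
ca: 2a undefined. 2a->0: no, b/ca meet in 0. 2a->1: no, aa/ca meet in 1. 2a->2: ok.
cb: 2b undefined. 2b->0: ok.
cc: 2c undefined. 2c->0: no, b/cc meet in 0. 2c->1: no, aa/cc meet in 1. 2c->2: ok.
abc: 3c undefined. 3c->0: no, abcc/ca meet in 2. 3c->1: no, abcc/bbab meet in 3. 3c->2: no, abcc/ca meet in 2. 3c->3: no, abcc/bbab meet in 3. Open state 4: 3c->4.
aca: 3a undefined. 3a->0: ok.
acb: 3b undefined. 3b->0: no, b/acb meet in 0. 3b->1: no, aa/acb meet in 1. 3b->2: ok.
abca: 4a undefined. 4a->0: ok.
abcb: 4b undefined. 4b->0: no, abcbbc/ca meet in 2. 4b->1: ok.
abcc: 4c undefined. 4c->0: ok.
All examples now run through 5 states with every (state, symbol) defined. Accept strings end in {0,1,4}, Reject strings end in {2,3}; accept={0,1,4}.

states=5 start=0 accept={0,1,4} delta: 0a->1 0b->0 0c->2 1a->1 1b->3 1c->3 2a->2 2b->0 2c->2 3a->0 3b->2 3c->4 4a->0 4b->1 4c->0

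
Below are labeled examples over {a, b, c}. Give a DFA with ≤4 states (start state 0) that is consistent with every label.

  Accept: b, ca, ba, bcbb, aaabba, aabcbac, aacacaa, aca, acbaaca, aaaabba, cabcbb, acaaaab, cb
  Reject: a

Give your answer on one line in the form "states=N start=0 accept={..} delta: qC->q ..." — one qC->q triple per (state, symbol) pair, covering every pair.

Fold the examples into a partial DFA from state 0: repeatedly fix the first undefined (state, symbol) met by the shortest-then-alphabetical prefix, trying targets in increasing order and rejecting any under which an Accept and a Reject string meet in one state with the same remainder; add a state when all current targets are rejected. Accepting states are where Accept strings end.
a: 0a undefined. 0a->0: ok.
b: 0b undefined. 0b->0: no, b/a meet in 0. Open state 1: 0b->1.
c: 0c undefined. 0c->0: no, ca/a meet in 0. 0c->1: ok.
ba: 1a undefined. 1a->0: no, ca/a meet in 0. 1a->1: ok.
bc: 1c undefined. 1c->0: no, aabcbac/a meet in 0. 1c->1: ok.
cb: 1b undefined. 1b->0: no, aaabba/a meet in 0. 1b->1: ok.
All examples now run through 2 states with every (state, symbol) defined. Accept strings end in {1}, Reject strings end in {0}; accept={1}.

states=2 start=0 accept={1} delta: 0a->0 0b->1 0c->1 1a->1 1b->1 1c->1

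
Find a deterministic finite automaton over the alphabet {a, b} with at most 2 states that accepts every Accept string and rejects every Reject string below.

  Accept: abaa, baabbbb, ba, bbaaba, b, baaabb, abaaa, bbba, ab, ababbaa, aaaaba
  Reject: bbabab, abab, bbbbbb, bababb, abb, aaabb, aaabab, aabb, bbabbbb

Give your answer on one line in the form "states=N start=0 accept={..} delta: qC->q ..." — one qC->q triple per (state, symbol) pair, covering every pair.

Grow the machine one transition at a time. Run the examples from 0; the earliest place one falls off (shortest prefix, ties alphabetical) gets sent to the lowest-numbered state that keeps every Accept/Reject pair distinguishable — a pair clashes when both reach the same state with identical unread suffix — and to a fresh state only if none does.
a: 0a undefined. 0a->0: ok.
b: 0b undefined. 0b->0: no, abaa/bbabab meet in 0. Open state 1: 0b->1.
ba: 1a undefined. 1a->0: no, b/abab meet in 1. 1a->1: ok.
bb: 1b undefined. 1b->0: ok.
All examples now run through 2 states with every (state, symbol) defined. Accept strings end in {1}, Reject strings end in {0}; accept={1}.

states=2 start=0 accept={1} delta: 0a->0 0b->1 1a->1 1b->0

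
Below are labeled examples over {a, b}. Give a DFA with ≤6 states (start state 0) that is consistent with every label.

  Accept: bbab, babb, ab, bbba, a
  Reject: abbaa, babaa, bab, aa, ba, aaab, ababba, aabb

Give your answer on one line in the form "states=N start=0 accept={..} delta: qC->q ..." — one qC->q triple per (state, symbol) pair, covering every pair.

Fold the examples into a partial DFA from state 0: repeatedly fix the first undefined (state, symbol) met by the shortest-then-alphabetical prefix, trying targets in increasing order and rejecting any under which an Accept and a Reject string meet in one state with the same remainder; add a state when all current targets are rejected. Accepting states are where Accept strings end.
a: 0a undefined. 0a->0: no, ab/aaab meet in 0 with "b" left. Open state 1: 0a->1.
b: 0b undefined. 0b->0: no, bbab/bab meet in 1 with "b" left. 0b->1: no, babb/aabb meet in 1 with "abb" left. Open state 2: 0b->2.
aa: 1a undefined. 1a->0: no, ab/aaab meet in 1 with "b" left. 1a->1: no, ab/aaab meet in 1 with "b" left. 1a->2: ok.
ab: 1b undefined. 1b->0: ok.
ba: 2a undefined. 2a->0: no, ab/ba meet in 0. 2a->1: no, babb/abbaa meet in 2. 2a->2: no, babb/aabb meet in 2 with "bb" left. Open state 3: 2a->3.
bb: 2b undefined. 2b->0: no, bbba/ba meet in 3. 2b->1: no, ab/aabb meet in 0. 2b->2: no, bbab/bab meet in 3 with "b" left. 2b->3: ok.
bab: 3b undefined. 3b->0: no, babb/babaa meet in 2. 3b->1: no, bbba/aa meet in 2. 3b->2: no, babb/ba meet in 3. 3b->3: no, babb/bab meet in 3. Open state 4: 3b->4.
bba: 3a undefined. 3a->0: no, bbab/aa meet in 2. 3a->1: no, a/abbaa meet in 1. 3a->2: no, bbab/ba meet in 3. 3a->3: no, bbab/bab meet in 4. 3a->4: ok.
baba: 4a undefined. 4a->0: no, a/babaa meet in 1. 4a->1: ok.
babb: 4b undefined. 4b->0: ok.
All examples now run through 5 states with every (state, symbol) defined. Accept strings end in {0,1}, Reject strings end in {2,3,4}; accept={0,1}.

states=5 start=0 accept={0,1} delta: 0a->1 0b->2 1a->2 1b->0 2a->3 2b->3 3a->4 3b->4 4a->1 4b->0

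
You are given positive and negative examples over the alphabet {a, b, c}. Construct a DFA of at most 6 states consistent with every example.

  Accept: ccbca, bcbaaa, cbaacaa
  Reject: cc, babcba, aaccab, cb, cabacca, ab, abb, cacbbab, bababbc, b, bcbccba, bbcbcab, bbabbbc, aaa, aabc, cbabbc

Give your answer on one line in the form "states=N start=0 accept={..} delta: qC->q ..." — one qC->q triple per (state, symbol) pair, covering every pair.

State merging on the prefix tree: take the shortest (then alphabetical) example prefix whose next move is undefined and point that move at state 0, else 1, else 2, ...; a target is out if some Accept/Reject pair would then sit in one state with the same input left (inseparable). If every existing state is out, open a new one.
a: 0a undefined. 0a->0: ok.
b: 0b undefined. 0b->0: ok.
c: 0c undefined. 0c->0: no, ccbca/cc meet in 0. Open state 1: 0c->1.
ca: 1a undefined. 1a->0: ok.
cb: 1b undefined. 1b->0: no, bcbaaa/babcba meet in 0. 1b->1: no, bcbaaa/babcba meet in 0. Open state 2: 1b->2.
cc: 1c undefined. 1c->0: no, ccbca/cc meet in 0. 1c->1: ok.
cba: 2a undefined. 2a->0: no, bcbaaa/babcba meet in 0. 2a->1: no, bcbaaa/aaccab meet in 0. 2a->2: no, bcbaaa/babcba meet in 2. Open state 3: 2a->3.
bcbc: 2c undefined. 2c->0: no, ccbca/aaccab meet in 0. 2c->1: no, ccbca/aaccab meet in 0. 2c->2: no, ccbca/babcba meet in 3. 2c->3: ok.
cbaa: 3a undefined. 3a->0: no, ccbca/aaccab meet in 0. 3a->1: no, ccbca/cc meet in 1. 3a->2: no, ccbca/cb meet in 2. 3a->3: no, ccbca/babcba meet in 3. Open state 4: 3a->4.
cbab: 3b undefined. 3b->0: ok.
bcbcc: 3c undefined. 3c->0: ok.
cacbb: 2b undefined. 2b->0: ok.
cbaac: 4c undefined. 4c->0: no, cbaacaa/aaccab meet in 0. 4c->1: no, cbaacaa/aaccab meet in 0. 4c->2: ok.
bcbaaa: 4a undefined. 4a->0: no, bcbaaa/aaccab meet in 0. 4a->1: no, bcbaaa/cc meet in 1. 4a->2: no, bcbaaa/cb meet in 2. 4a->3: no, bcbaaa/babcba meet in 3. 4a->4: ok.
bbcbcab: 4b undefined. 4b->0: ok.
All examples now run through 5 states with every (state, symbol) defined. Accept strings end in {4}, Reject strings end in {0,1,2,3}; accept={4}.

states=5 start=0 accept={4} delta: 0a->0 0b->0 0c->1 1a->0 1b->2 1c->1 2a->3 2b->0 2c->3 3a->4 3b->0 3c->0 4a->4 4b->0 4c->2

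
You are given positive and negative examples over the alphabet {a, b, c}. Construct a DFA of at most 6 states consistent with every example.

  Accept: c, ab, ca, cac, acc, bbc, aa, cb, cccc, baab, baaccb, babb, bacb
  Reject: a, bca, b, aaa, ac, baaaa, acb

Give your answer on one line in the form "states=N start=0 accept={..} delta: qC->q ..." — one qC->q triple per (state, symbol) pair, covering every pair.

Fold the examples into a partial DFA from state 0: repeatedly fix the first undefined (state, symbol) met by the shortest-then-alphabetical prefix, trying targets in increasing order and rejecting any under which an Accept and a Reject string meet in one state with the same remainder; add a state when all current targets are rejected. Accepting states are where Accept strings end.
a: 0a undefined. 0a->0: no, c/ac meet in 0 with "c" left. Open state 1: 0a->1.
b: 0b undefined. 0b->0: no, ca/bca meet in 0 with "ca" left. 0b->1: ok.
c: 0c undefined. 0c->0: no, ca/a meet in 1. 0c->1: no, c/a meet in 1. Open state 2: 0c->2.
aa: 1a undefined. 1a->0: ok.
ab: 1b undefined. 1b->0: ok.
ac: 1c undefined. 1c->0: no, ab/ac meet in 0. 1c->1: no, ab/bca meet in 0. 1c->2: no, c/ac meet in 2. Open state 3: 1c->3.
ca: 2a undefined. 2a->0: ok.
cb: 2b undefined. 2b->0: ok.
cc: 2c undefined. 2c->0: ok.
acb: 3b undefined. 3b->0: no, ab/acb meet in 0. 3b->1: ok.
acc: 3c undefined. 3c->0: no, baaccb/a meet in 1. 3c->1: no, acc/a meet in 1. 3c->2: ok.
bca: 3a undefined. 3a->0: no, ab/bca meet in 0. 3a->1: ok.
All examples now run through 4 states with every (state, symbol) defined. Accept strings end in {0,2}, Reject strings end in {1,3}; accept={0,2}.

states=4 start=0 accept={0,2} delta: 0a->1 0b->1 0c->2 1a->0 1b->0 1c->3 2a->0 2b->0 2c->0 3a->1 3b->1 3c->2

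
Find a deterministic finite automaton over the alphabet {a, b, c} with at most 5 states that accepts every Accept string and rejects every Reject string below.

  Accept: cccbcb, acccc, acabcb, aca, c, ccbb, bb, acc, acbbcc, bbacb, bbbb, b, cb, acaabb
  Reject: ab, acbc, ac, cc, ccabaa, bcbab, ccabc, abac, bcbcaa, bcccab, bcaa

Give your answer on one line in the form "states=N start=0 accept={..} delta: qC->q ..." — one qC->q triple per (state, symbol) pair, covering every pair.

states=5 start=0 accept={0,2,4} delta: 0a->1 0b->0 0c->2 1a->1 1b->1 1c->3 2a->1 2b->0 2c->3 3a->4 3b->4 3c->2 4a->0 4b->2 4c->1

Fold the examples into a partial DFA from state 0: repeatedly fix the first undefined (state, symbol) met by the shortest-then-alphabetical prefix, trying targets in increasing order and rejecting any under which an Accept and a Reject string meet in one state with the same remainder; add a state when all current targets are rejected. Accepting states are where Accept strings end.
a: 0a undefined. 0a->0: no, c/ac meet in 0 with "c" left. Open state 1: 0a->1.
b: 0b undefined. 0b->0: ok.
c: 0c undefined. 0c->0: no, cccbcb/cc meet in 0. 0c->1: no, cb/ab meet in 1 with "b" left. Open state 2: 0c->2.
ab: 1b undefined. 1b->0: no, bb/ab meet in 0. 1b->1: ok.
ac: 1c undefined. 1c->0: no, acabcb/ac meet in 0. 1c->1: no, acccc/ab meet in 1. 1c->2: no, c/ac meet in 2. Open state 3: 1c->3.
cb: 2b undefined. 2b->0: ok.
cc: 2c undefined. 2c->0: no, cccbcb/cc meet in 0. 2c->1: no, ccbb/ab meet in 1. 2c->2: no, c/cc meet in 2. 2c->3: ok.
aba: 1a undefined. 1a->0: no, c/abac meet in 2. 1a->1: ok.
aca: 3a undefined. 3a->0: no, c/ccabc meet in 2. 3a->1: no, aca/ab meet in 1. 3a->2: no, aca/ccabc meet in 2. 3a->3: no, aca/ac meet in 3. Open state 4: 3a->4.
acb: 3b undefined. 3b->0: no, c/acbc meet in 2. 3b->1: no, ccbb/ab meet in 1. 3b->2: no, acbbcc/acbc meet in 3. 3b->3: no, ccbb/ac meet in 3. 3b->4: ok.
acc: 3c undefined. 3c->0: no, acccc/ac meet in 3. 3c->1: no, acccc/ab meet in 1. 3c->2: ok.
bca: 2a undefined. 2a->0: no, cccbcb/bcccab meet in 0. 2a->1: ok.
acaa: 4a undefined. 4a->0: ok.
acab: 4b undefined. 4b->0: no, acccc/ccabc meet in 2. 4b->1: no, ccbb/ab meet in 1. 4b->2: ok.
acbc: 4c undefined. 4c->0: no, cccbcb/acbc meet in 0. 4c->1: ok.
All examples now run through 5 states with every (state, symbol) defined. Accept strings end in {0,2,4}, Reject strings end in {1,3}; accept={0,2,4}.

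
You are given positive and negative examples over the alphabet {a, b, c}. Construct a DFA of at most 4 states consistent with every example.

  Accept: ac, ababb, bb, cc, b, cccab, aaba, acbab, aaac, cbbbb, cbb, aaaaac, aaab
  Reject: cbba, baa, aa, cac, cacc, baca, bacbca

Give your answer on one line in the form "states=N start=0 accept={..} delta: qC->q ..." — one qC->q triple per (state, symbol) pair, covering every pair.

states=4 start=0 accept={1,2} delta: 0a->0 0b->1 0c->1 1a->2 1b->2 1c->1 2a->0 2b->2 2c->3 3a->0 3b->2 3c->0

State merging on the prefix tree: take the shortest (then alphabetical) example prefix whose next move is undefined and point that move at state 0, else 1, else 2, ...; a target is out if some Accept/Reject pair would then sit in one state with the same input left (inseparable). If every existing state is out, open a new one.
a: 0a undefined. 0a->0: ok.
b: 0b undefined. 0b->0: no, ababb/baa meet in 0. Open state 1: 0b->1.
c: 0c undefined. 0c->0: no, ac/aa meet in 0. 0c->1: ok.
ba: 1a undefined. 1a->0: no, ac/cac meet in 1. 1a->1: no, ac/baa meet in 1. Open state 2: 1a->2.
bb: 1b undefined. 1b->0: no, bb/aa meet in 0. 1b->1: no, aaba/cbba meet in 2. 1b->2: ok.
cc: 1c undefined. 1c->0: no, cc/aa meet in 0. 1c->1: ok.
baa: 2a undefined. 2a->0: ok.
bac: 2c undefined. 2c->0: no, ac/cacc meet in 1. 2c->1: no, ac/cac meet in 1. 2c->2: no, bb/cac meet in 2. Open state 3: 2c->3.
cbb: 2b undefined. 2b->0: no, cccab/cbba meet in 0. 2b->1: no, ababb/cbba meet in 2. 2b->2: ok.
baca: 3a undefined. 3a->0: ok.
bacb: 3b undefined. 3b->0: no, ababb/bacbca meet in 2. 3b->1: no, ababb/bacbca meet in 2. 3b->2: ok.
cacc: 3c undefined. 3c->0: ok.
All examples now run through 4 states with every (state, symbol) defined. Accept strings end in {1,2}, Reject strings end in {0,3}; accept={1,2}.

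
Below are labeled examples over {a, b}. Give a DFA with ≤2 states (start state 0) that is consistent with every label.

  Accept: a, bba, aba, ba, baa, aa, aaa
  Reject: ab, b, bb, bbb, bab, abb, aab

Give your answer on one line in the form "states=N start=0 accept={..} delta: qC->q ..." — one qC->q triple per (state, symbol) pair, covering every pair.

states=2 start=0 accept={0} delta: 0a->0 0b->1 1a->0 1b->1

Fold the examples into a partial DFA from state 0: repeatedly fix the first undefined (state, symbol) met by the shortest-then-alphabetical prefix, trying targets in increasing order and rejecting any under which an Accept and a Reject string meet in one state with the same remainder; add a state when all current targets are rejected. Accepting states are where Accept strings end.
a: 0a undefined. 0a->0: ok.
b: 0b undefined. 0b->0: no, a/ab meet in 0. Open state 1: 0b->1.
ba: 1a undefined. 1a->0: ok.
bb: 1b undefined. 1b->0: no, a/bb meet in 0. 1b->1: ok.
All examples now run through 2 states with every (state, symbol) defined. Accept strings end in {0}, Reject strings end in {1}; accept={0}.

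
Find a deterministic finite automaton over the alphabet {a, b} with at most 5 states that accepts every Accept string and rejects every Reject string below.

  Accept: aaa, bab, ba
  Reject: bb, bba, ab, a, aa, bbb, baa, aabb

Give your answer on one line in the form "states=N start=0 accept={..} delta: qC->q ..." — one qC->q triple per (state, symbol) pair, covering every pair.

Fold the examples into a partial DFA from state 0: repeatedly fix the first undefined (state, symbol) met by the shortest-then-alphabetical prefix, trying targets in increasing order and rejecting any under which an Accept and a Reject string meet in one state with the same remainder; add a state when all current targets are rejected. Accepting states are where Accept strings end.
a: 0a undefined. 0a->0: no, aaa/a meet in 0. Open state 1: 0a->1.
b: 0b undefined. 0b->0: no, bab/ab meet in 1 with "b" left. 0b->1: no, aaa/baa meet in 1 with "aa" left. Open state 2: 0b->2.
aa: 1a undefined. 1a->0: no, aaa/a meet in 1. 1a->1: no, aaa/a meet in 1. 1a->2: ok.
ab: 1b undefined. 1b->0: ok.
ba: 2a undefined. 2a->0: no, aaa/ab meet in 0. 2a->1: no, aaa/a meet in 1. 2a->2: no, aaa/aa meet in 2. Open state 3: 2a->3.
bb: 2b undefined. 2b->0: ok.
baa: 3a undefined. 3a->0: ok.
bab: 3b undefined. 3b->0: no, bab/bb meet in 0. 3b->1: no, bab/bba meet in 1. 3b->2: no, bab/aa meet in 2. 3b->3: ok.
All examples now run through 4 states with every (state, symbol) defined. Accept strings end in {3}, Reject strings end in {0,1,2}; accept={3}.

states=4 start=0 accept={3} delta: 0a->1 0b->2 1a->2 1b->0 2a->3 2b->0 3a->0 3b->3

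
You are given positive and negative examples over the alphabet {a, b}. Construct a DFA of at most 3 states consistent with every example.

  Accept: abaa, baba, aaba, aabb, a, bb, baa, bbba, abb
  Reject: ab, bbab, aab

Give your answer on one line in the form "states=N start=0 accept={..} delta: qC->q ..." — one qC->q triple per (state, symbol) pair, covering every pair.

states=2 start=0 accept={0} delta: 0a->0 0b->1 1a->0 1b->0

State merging on the prefix tree: take the shortest (then alphabetical) example prefix whose next move is undefined and point that move at state 0, else 1, else 2, ...; a target is out if some Accept/Reject pair would then sit in one state with the same input left (inseparable). If every existing state is out, open a new one.
a: 0a undefined. 0a->0: ok.
b: 0b undefined. 0b->0: no, abaa/ab meet in 0. Open state 1: 0b->1.
ba: 1a undefined. 1a->0: ok.
bb: 1b undefined. 1b->0: ok.
All examples now run through 2 states with every (state, symbol) defined. Accept strings end in {0}, Reject strings end in {1}; accept={0}.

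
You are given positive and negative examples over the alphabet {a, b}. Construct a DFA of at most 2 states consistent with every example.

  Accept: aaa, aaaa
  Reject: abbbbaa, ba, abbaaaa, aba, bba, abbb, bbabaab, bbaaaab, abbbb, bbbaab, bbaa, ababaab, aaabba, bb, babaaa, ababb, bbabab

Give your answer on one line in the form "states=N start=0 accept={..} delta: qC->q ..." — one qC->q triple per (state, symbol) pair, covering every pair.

states=2 start=0 accept={0} delta: 0a->0 0b->1 1a->1 1b->1

Fold the examples into a partial DFA from state 0: repeatedly fix the first undefined (state, symbol) met by the shortest-then-alphabetical prefix, trying targets in increasing order and rejecting any under which an Accept and a Reject string meet in one state with the same remainder; add a state when all current targets are rejected. Accepting states are where Accept strings end.
a: 0a undefined. 0a->0: ok.
b: 0b undefined. 0b->0: no, aaa/abbbbaa meet in 0. Open state 1: 0b->1.
ba: 1a undefined. 1a->0: no, aaa/ba meet in 0. 1a->1: ok.
bb: 1b undefined. 1b->0: no, aaa/abbbbaa meet in 0. 1b->1: ok.
All examples now run through 2 states with every (state, symbol) defined. Accept strings end in {0}, Reject strings end in {1}; accept={0}.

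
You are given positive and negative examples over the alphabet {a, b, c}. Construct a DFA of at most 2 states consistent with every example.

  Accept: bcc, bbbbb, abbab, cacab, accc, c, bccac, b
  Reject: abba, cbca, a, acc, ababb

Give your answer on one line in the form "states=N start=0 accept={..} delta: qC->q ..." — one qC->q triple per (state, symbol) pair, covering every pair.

states=2 start=0 accept={1} delta: 0a->0 0b->1 0c->1 1a->0 1b->0 1c->0

Grow the machine one transition at a time. Run the examples from 0; the earliest place one falls off (shortest prefix, ties alphabetical) gets sent to the lowest-numbered state that keeps every Accept/Reject pair distinguishable — a pair clashes when both reach the same state with identical unread suffix — and to a fresh state only if none does.
a: 0a undefined. 0a->0: ok.
b: 0b undefined. 0b->0: no, bcc/acc meet in 0 with "cc" left. Open state 1: 0b->1.
c: 0c undefined. 0c->0: no, accc/a meet in 0. 0c->1: ok.
bb: 1b undefined. 1b->0: ok.
bc: 1c undefined. 1c->0: ok.
ca: 1a undefined. 1a->0: ok.
All examples now run through 2 states with every (state, symbol) defined. Accept strings end in {1}, Reject strings end in {0}; accept={1}.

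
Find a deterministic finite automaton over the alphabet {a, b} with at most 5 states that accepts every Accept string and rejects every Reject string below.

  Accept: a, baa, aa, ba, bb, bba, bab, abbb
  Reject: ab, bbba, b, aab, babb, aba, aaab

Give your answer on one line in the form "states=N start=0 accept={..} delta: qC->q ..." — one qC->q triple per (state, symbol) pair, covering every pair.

states=5 start=0 accept={0,1,4} delta: 0a->1 0b->2 1a->0 1b->3 2a->4 2b->1 3a->2 3b->2 4a->0 4b->0

Grow the machine one transition at a time. Run the examples from 0; the earliest place one falls off (shortest prefix, ties alphabetical) gets sent to the lowest-numbered state that keeps every Accept/Reject pair distinguishable — a pair clashes when both reach the same state with identical unread suffix — and to a fresh state only if none does.
a: 0a undefined. 0a->0: no, ba/aba meet in 0 with "ba" left. Open state 1: 0a->1.
b: 0b undefined. 0b->0: no, a/bbba meet in 1. 0b->1: no, a/b meet in 1. Open state 2: 0b->2.
aa: 1a undefined. 1a->0: ok.
ab: 1b undefined. 1b->0: no, a/aba meet in 1. 1b->1: no, a/ab meet in 1. 1b->2: no, ba/aba meet in 2 with "a" left. Open state 3: 1b->3.
ba: 2a undefined. 2a->0: no, bb/babb meet in 2 with "b" left. 2a->1: no, bab/ab meet in 3. 2a->2: no, baa/b meet in 2. 2a->3: no, baa/aba meet in 3 with "a" left. Open state 4: 2a->4.
bb: 2b undefined. 2b->0: no, ba/bbba meet in 4. 2b->1: ok.
aba: 3a undefined. 3a->0: no, aa/bbba meet in 0. 3a->1: no, a/bbba meet in 1. 3a->2: ok.
abb: 3b undefined. 3b->0: no, abbb/bbba meet in 2. 3b->1: no, abbb/ab meet in 3. 3b->2: ok.
baa: 4a undefined. 4a->0: ok.
bab: 4b undefined. 4b->0: ok.
All examples now run through 5 states with every (state, symbol) defined. Accept strings end in {0,1,4}, Reject strings end in {2,3}; accept={0,1,4}.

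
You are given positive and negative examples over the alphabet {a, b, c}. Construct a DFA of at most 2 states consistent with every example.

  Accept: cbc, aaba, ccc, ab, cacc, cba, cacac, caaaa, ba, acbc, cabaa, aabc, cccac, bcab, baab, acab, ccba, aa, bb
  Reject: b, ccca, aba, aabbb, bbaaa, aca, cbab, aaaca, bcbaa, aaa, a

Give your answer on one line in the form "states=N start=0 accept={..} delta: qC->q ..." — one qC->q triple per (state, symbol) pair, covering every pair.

State merging on the prefix tree: take the shortest (then alphabetical) example prefix whose next move is undefined and point that move at state 0, else 1, else 2, ...; a target is out if some Accept/Reject pair would then sit in one state with the same input left (inseparable). If every existing state is out, open a new one.
a: 0a undefined. 0a->0: no, aaba/aba meet in 0 with "ba" left. Open state 1: 0a->1.
b: 0b undefined. 0b->0: no, ba/a meet in 1. 0b->1: ok.
c: 0c undefined. 0c->0: ok.
aa: 1a undefined. 1a->0: ok.
ab: 1b undefined. 1b->0: ok.
ac: 1c undefined. 1c->0: ok.
All examples now run through 2 states with every (state, symbol) defined. Accept strings end in {0}, Reject strings end in {1}; accept={0}.

states=2 start=0 accept={0} delta: 0a->1 0b->1 0c->0 1a->0 1b->0 1c->0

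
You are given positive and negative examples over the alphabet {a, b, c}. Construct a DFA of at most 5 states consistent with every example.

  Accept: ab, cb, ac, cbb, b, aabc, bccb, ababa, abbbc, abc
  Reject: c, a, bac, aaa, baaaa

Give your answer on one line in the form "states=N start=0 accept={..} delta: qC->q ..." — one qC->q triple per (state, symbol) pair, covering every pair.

states=4 start=0 accept={2,3} delta: 0a->1 0b->2 0c->0 1a->0 1b->2 1c->2 2a->3 2b->2 2c->2 3a->0 3b->2 3c->0

State merging on the prefix tree: take the shortest (then alphabetical) example prefix whose next move is undefined and point that move at state 0, else 1, else 2, ...; a target is out if some Accept/Reject pair would then sit in one state with the same input left (inseparable). If every existing state is out, open a new one.
a: 0a undefined. 0a->0: no, ac/c meet in 0 with "c" left. Open state 1: 0a->1.
b: 0b undefined. 0b->0: no, ac/bac meet in 1 with "c" left. 0b->1: no, b/a meet in 1. Open state 2: 0b->2.
c: 0c undefined. 0c->0: ok.
aa: 1a undefined. 1a->0: ok.
ab: 1b undefined. 1b->0: no, ab/c meet in 0. 1b->1: no, ab/a meet in 1. 1b->2: ok.
ac: 1c undefined. 1c->0: no, ac/c meet in 0. 1c->1: no, ac/a meet in 1. 1c->2: ok.
ba: 2a undefined. 2a->0: no, ababa/c meet in 0. 2a->1: no, ab/bac meet in 2. 2a->2: no, ab/baaaa meet in 2. Open state 3: 2a->3.
bc: 2c undefined. 2c->0: no, aabc/c meet in 0. 2c->1: no, aabc/a meet in 1. 2c->2: ok.
abb: 2b undefined. 2b->0: no, cbb/c meet in 0. 2b->1: no, cbb/a meet in 1. 2b->2: ok.
baa: 3a undefined. 3a->0: ok.
bac: 3c undefined. 3c->0: ok.
abab: 3b undefined. 3b->0: no, ababa/a meet in 1. 3b->1: no, ababa/c meet in 0. 3b->2: ok.
All examples now run through 4 states with every (state, symbol) defined. Accept strings end in {2,3}, Reject strings end in {0,1}; accept={2,3}.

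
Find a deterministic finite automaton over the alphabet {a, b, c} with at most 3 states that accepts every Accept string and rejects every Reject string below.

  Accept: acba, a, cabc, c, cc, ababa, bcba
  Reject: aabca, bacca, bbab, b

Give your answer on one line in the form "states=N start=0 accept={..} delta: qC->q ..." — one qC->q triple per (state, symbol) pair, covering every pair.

states=3 start=0 accept={0,2} delta: 0a->0 0b->1 0c->0 1a->2 1b->0 1c->2 2a->1 2b->0 2c->1

State merging on the prefix tree: take the shortest (then alphabetical) example prefix whose next move is undefined and point that move at state 0, else 1, else 2, ...; a target is out if some Accept/Reject pair would then sit in one state with the same input left (inseparable). If every existing state is out, open a new one.
a: 0a undefined. 0a->0: ok.
b: 0b undefined. 0b->0: no, a/bbab meet in 0. Open state 1: 0b->1.
c: 0c undefined. 0c->0: ok.
ba: 1a undefined. 1a->0: no, acba/bacca meet in 0. 1a->1: no, acba/b meet in 1. Open state 2: 1a->2.
bb: 1b undefined. 1b->0: ok.
bc: 1c undefined. 1c->0: no, a/aabca meet in 0. 1c->1: no, acba/aabca meet in 2. 1c->2: ok.
bac: 2c undefined. 2c->0: no, a/bacca meet in 0. 2c->1: ok.
bcb: 2b undefined. 2b->0: ok.
aabca: 2a undefined. 2a->0: no, a/aabca meet in 0. 2a->1: ok.
All examples now run through 3 states with every (state, symbol) defined. Accept strings end in {0,2}, Reject strings end in {1}; accept={0,2}.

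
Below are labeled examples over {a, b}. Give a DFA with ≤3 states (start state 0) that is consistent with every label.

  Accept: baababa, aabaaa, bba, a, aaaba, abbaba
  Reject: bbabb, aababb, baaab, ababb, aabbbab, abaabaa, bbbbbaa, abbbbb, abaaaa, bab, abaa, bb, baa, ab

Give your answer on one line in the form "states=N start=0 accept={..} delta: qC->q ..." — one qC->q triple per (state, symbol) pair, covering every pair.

states=3 start=0 accept={0,2} delta: 0a->0 0b->1 1a->2 1b->1 2a->1 2b->1

Grow the machine one transition at a time. Run the examples from 0; the earliest place one falls off (shortest prefix, ties alphabetical) gets sent to the lowest-numbered state that keeps every Accept/Reject pair distinguishable — a pair clashes when both reach the same state with identical unread suffix — and to a fresh state only if none does.
a: 0a undefined. 0a->0: ok.
b: 0b undefined. 0b->0: no, baababa/bbabb meet in 0. Open state 1: 0b->1.
ba: 1a undefined. 1a->0: no, baababa/abaabaa meet in 0. 1a->1: no, aabaaa/abaaaa meet in 1. Open state 2: 1a->2.
bb: 1b undefined. 1b->0: no, bba/bbabb meet in 0. 1b->1: ok.
baa: 2a undefined. 2a->0: no, aabaaa/abaabaa meet in 0. 2a->1: ok.
bab: 2b undefined. 2b->0: no, baababa/baaab meet in 0. 2b->1: ok.
All examples now run through 3 states with every (state, symbol) defined. Accept strings end in {0,2}, Reject strings end in {1}; accept={0,2}.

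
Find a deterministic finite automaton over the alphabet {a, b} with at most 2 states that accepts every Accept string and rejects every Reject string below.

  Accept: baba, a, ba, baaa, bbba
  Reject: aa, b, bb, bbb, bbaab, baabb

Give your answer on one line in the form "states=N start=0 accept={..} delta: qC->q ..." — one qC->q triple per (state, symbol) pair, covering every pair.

Grow the machine one transition at a time. Run the examples from 0; the earliest place one falls off (shortest prefix, ties alphabetical) gets sent to the lowest-numbered state that keeps every Accept/Reject pair distinguishable — a pair clashes when both reach the same state with identical unread suffix — and to a fresh state only if none does.
a: 0a undefined. 0a->0: no, a/aa meet in 0. Open state 1: 0a->1.
b: 0b undefined. 0b->0: ok.
aa: 1a undefined. 1a->0: ok.
bab: 1b undefined. 1b->0: ok.
All examples now run through 2 states with every (state, symbol) defined. Accept strings end in {1}, Reject strings end in {0}; accept={1}.

states=2 start=0 accept={1} delta: 0a->1 0b->0 1a->0 1b->0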